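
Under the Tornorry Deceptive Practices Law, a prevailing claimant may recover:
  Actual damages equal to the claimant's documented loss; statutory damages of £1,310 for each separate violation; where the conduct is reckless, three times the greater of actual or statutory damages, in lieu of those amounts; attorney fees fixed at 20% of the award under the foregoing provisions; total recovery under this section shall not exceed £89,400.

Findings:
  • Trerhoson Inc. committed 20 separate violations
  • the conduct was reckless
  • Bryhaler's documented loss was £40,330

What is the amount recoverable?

Statutory damages: 20 × £1,310 = £26,200
Greater of actual damages (£40,330) or statutory damages (£26,200): £40,330
Trebled: 3 × £40,330 = £120,990
Attorney fees: 20% of £120,990 = £24,198
Total before cap: £120,990 + £24,198 = £145,188
Cap at £89,400: £145,188 exceeds the cap → £89,400

Total recovery: £89,400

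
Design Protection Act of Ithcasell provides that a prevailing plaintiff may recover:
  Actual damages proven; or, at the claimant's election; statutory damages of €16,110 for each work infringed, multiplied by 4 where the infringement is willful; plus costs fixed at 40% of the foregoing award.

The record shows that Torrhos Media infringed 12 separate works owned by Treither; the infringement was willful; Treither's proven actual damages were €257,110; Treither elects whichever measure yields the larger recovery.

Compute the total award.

Statutory damages: 12 × €16,110 = €193,320
Multiplied by 4: 4 × €193,320 = €773,280
Greater of actual damages (€257,110) or enhanced statutory damages (€773,280): €773,280
Costs: 40% of €773,280 = €309,312
Award plus costs: €773,280 + €309,312 = €1,082,592

€1,082,592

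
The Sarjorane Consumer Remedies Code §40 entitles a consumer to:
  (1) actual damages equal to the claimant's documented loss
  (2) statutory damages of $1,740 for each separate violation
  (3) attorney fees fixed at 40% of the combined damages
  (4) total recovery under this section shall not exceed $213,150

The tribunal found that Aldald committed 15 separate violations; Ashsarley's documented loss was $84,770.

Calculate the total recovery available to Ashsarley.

Statutory damages: 15 × $1,740 = $26,100
Combined damages: $84,770 + $26,100 = $110,870
Attorney fees: 40% of $110,870 = $44,348
Total before cap: $110,870 + $44,348 = $155,218
Cap at $213,150: $155,218 is within the cap, no reduction.

Total recovery: $155,218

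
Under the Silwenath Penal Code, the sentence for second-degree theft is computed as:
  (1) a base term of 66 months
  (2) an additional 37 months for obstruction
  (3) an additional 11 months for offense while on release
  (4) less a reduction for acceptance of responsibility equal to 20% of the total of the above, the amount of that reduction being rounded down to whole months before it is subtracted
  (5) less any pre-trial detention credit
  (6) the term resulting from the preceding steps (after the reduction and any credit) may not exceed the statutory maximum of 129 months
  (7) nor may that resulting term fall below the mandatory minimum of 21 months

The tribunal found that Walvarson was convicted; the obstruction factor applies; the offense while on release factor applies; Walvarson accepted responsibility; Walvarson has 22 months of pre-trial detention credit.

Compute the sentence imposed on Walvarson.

Obstruction enhancement: +37 months
Offense while on release enhancement: +11 months
Adjusted term: 66 months + 37 months + 11 months = 114 months
Acceptance of responsibility reduction: 20% of 114 months = 22 months (rounded down)
After reduction: 114 − 22 = 92 months
Less pre-trial detention credit: 92 months − 22 months = 70 months
Cap at 129 months: 70 months is within the cap, no reduction.
Minimum 21 months: 70 months meets the minimum, no increase.

70 months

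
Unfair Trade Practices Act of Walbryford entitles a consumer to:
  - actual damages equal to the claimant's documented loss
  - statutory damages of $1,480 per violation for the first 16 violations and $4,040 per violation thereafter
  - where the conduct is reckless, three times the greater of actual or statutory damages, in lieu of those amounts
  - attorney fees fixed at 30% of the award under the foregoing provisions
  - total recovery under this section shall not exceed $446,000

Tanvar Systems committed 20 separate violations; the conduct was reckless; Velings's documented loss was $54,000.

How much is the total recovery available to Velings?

Total recovery: $210,600

First 16 violations: 16 × $1,480 = $23,680
Remaining violations: (20 − 16) × $4,040 = $16,160
Statutory damages: $23,680 + $16,160 = $39,840
Greater of actual damages ($54,000) or statutory damages ($39,840): $54,000
Trebled: 3 × $54,000 = $162,000
Attorney fees: 30% of $162,000 = $48,600
Total before cap: $162,000 + $48,600 = $210,600
Cap at $446,000: $210,600 is within the cap, no reduction.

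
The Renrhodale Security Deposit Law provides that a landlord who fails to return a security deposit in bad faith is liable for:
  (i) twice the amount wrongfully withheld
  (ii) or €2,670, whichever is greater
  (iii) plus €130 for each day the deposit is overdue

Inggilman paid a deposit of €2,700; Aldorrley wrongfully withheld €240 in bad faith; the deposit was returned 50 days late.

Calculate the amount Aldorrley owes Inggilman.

Doubled: 2 × €240 = €480
Minimum €2,670: €480 is below the minimum → €2,670
Late-return penalty: 50 × €130 = €6,500
Damages plus late penalty: €2,670 + €6,500 = €9,170

€9,170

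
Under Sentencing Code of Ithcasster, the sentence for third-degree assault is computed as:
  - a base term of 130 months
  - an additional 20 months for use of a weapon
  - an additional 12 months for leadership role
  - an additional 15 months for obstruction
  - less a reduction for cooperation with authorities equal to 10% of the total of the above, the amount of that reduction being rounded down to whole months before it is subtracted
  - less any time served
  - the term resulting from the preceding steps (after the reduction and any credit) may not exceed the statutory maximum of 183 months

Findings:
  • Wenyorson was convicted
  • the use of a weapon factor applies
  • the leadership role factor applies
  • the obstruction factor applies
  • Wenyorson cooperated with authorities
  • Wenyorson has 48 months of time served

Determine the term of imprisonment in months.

Use of a weapon enhancement: +20 months
Leadership role enhancement: +12 months
Obstruction enhancement: +15 months
Adjusted term: 130 months + 20 months + 12 months + 15 months = 177 months
Cooperation with authorities reduction: 10% of 177 months = 17 months (rounded down)
After reduction: 177 − 17 = 160 months
Less time served: 160 months − 48 months = 112 months
Cap at 183 months: 112 months is within the cap, no reduction.

112 months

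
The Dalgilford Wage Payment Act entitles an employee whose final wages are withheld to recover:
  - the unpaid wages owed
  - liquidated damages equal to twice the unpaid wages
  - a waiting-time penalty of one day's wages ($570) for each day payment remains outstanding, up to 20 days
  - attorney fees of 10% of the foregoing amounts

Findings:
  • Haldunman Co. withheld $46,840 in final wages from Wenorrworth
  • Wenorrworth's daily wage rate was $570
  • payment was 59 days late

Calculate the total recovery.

$167,112

Doubled: 2 × $46,840 = $93,680
Penalty days: min(59, 20) = 20
Waiting-time penalty: 20 × $570 = $11,400
Subtotal: $46,840 + $93,680 + $11,400 = $151,920
Attorney fees: 10% of $151,920 = $15,192
Total award: $151,920 + $15,192 = $167,112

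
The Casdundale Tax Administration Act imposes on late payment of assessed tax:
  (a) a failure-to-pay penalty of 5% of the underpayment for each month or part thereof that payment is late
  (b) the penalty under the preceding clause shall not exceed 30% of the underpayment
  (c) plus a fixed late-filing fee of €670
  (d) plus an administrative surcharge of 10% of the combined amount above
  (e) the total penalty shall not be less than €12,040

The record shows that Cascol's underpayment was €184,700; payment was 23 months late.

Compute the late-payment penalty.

Accrued rate: 5% × 23 = 115%, capped at 30% → 30%
Failure-to-pay penalty: 30% of €184,700 = €55,410
Penalty before surcharge: €55,410 + €670 = €56,080
Administrative surcharge: 10% of €56,080 = €5,608
Total penalty: €56,080 + €5,608 = €61,688
Minimum €12,040: €61,688 meets the minimum, no increase.

€61,688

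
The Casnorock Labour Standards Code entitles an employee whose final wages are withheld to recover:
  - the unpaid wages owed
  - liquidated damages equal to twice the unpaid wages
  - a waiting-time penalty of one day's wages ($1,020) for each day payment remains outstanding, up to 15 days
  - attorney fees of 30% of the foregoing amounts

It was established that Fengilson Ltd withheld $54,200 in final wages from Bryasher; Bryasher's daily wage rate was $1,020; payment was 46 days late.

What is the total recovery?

Doubled: 2 × $54,200 = $108,400
Penalty days: min(46, 15) = 15
Waiting-time penalty: 15 × $1,020 = $15,300
Subtotal: $54,200 + $108,400 + $15,300 = $177,900
Attorney fees: 30% of $177,900 = $53,370
Total award: $177,900 + $53,370 = $231,270

$231,270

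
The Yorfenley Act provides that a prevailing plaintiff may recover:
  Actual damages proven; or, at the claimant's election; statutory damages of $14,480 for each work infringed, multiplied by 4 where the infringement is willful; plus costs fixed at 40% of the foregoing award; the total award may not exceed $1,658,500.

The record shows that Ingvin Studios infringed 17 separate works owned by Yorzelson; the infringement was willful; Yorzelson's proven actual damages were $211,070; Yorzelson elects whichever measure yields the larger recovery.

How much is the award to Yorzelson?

$1,378,496

Statutory damages: 17 × $14,480 = $246,160
Multiplied by 4: 4 × $246,160 = $984,640
Greater of actual damages ($211,070) or enhanced statutory damages ($984,640): $984,640
Costs: 40% of $984,640 = $393,856
Award plus costs: $984,640 + $393,856 = $1,378,496
Cap at $1,658,500: $1,378,496 is within the cap, no reduction.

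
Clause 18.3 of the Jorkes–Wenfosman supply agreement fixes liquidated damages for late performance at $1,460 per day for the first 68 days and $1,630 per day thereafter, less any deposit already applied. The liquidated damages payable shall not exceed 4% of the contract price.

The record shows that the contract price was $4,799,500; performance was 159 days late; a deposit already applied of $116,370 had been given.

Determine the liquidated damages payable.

First 68 days: 68 × $1,460 = $99,280
Remaining days: (159 − 68) × $1,630 = $148,330
Accrued per-day damages: $99,280 + $148,330 = $247,610
Less deposit already applied: $247,610 − $116,370 = $131,240
Cap: 4% of $4,799,500 = $191,980
Cap at $191,980: $131,240 is within the cap, no reduction.

$131,240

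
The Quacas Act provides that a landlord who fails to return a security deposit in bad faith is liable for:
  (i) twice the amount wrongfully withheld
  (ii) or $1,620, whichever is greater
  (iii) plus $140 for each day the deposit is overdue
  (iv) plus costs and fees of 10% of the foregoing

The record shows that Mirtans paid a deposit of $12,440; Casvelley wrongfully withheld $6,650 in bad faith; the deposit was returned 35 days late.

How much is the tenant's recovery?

Doubled: 2 × $6,650 = $13,300
Minimum $1,620: $13,300 meets the minimum, no increase.
Late-return penalty: 35 × $140 = $4,900
Damages plus late penalty: $13,300 + $4,900 = $18,200
Costs and fees: 10% of $18,200 = $1,820
Total recovery: $18,200 + $1,820 = $20,020

Recovery: $20,020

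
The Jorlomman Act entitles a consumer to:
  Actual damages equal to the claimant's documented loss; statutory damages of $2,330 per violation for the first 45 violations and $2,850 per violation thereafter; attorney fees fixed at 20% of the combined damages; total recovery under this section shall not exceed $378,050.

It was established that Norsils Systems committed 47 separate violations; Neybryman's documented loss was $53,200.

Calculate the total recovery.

$196,500

First 45 violations: 45 × $2,330 = $104,850
Remaining violations: (47 − 45) × $2,850 = $5,700
Statutory damages: $104,850 + $5,700 = $110,550
Combined damages: $53,200 + $110,550 = $163,750
Attorney fees: 20% of $163,750 = $32,750
Total before cap: $163,750 + $32,750 = $196,500
Cap at $378,050: $196,500 is within the cap, no reduction.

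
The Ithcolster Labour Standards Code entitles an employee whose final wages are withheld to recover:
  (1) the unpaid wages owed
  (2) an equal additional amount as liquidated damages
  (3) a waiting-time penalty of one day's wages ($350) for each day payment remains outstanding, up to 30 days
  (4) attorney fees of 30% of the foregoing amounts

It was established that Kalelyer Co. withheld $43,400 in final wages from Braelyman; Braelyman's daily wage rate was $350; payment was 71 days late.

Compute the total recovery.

Liquidated damages (equal amount): $43,400
Penalty days: min(71, 30) = 30
Waiting-time penalty: 30 × $350 = $10,500
Subtotal: $43,400 + $43,400 + $10,500 = $97,300
Attorney fees: 30% of $97,300 = $29,190
Total award: $97,300 + $29,190 = $126,490

$126,490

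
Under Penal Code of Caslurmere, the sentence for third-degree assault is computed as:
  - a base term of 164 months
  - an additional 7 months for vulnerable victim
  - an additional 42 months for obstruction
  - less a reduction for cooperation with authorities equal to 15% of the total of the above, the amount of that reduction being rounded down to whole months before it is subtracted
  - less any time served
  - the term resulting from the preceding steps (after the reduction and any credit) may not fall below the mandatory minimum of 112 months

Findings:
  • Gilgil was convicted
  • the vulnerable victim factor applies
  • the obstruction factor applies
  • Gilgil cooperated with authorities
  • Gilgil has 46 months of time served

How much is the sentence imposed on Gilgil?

Vulnerable victim enhancement: +7 months
Obstruction enhancement: +42 months
Adjusted term: 164 months + 7 months + 42 months = 213 months
Cooperation with authorities reduction: 15% of 213 months = 31 months (rounded down)
After reduction: 213 − 31 = 182 months
Less time served: 182 months − 46 months = 136 months
Minimum 112 months: 136 months meets the minimum, no increase.

136 months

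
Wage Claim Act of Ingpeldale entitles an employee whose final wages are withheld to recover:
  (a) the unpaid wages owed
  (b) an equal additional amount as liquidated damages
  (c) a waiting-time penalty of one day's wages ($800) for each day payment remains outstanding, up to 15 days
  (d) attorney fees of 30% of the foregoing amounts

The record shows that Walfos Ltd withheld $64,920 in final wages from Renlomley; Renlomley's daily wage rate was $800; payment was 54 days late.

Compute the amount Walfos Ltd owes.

Liquidated damages (equal amount): $64,920
Penalty days: min(54, 15) = 15
Waiting-time penalty: 15 × $800 = $12,000
Subtotal: $64,920 + $64,920 + $12,000 = $141,840
Attorney fees: 30% of $141,840 = $42,552
Total award: $141,840 + $42,552 = $184,392

$184,392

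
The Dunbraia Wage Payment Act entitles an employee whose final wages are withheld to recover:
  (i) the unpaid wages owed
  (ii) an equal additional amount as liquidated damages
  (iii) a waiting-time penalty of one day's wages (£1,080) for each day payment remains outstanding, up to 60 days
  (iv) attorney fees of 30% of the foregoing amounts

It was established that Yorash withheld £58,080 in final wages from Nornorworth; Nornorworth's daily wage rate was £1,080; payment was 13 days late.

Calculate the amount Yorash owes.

Liquidated damages (equal amount): £58,080
Penalty days: min(13, 60) = 13
Waiting-time penalty: 13 × £1,080 = £14,040
Subtotal: £58,080 + £58,080 + £14,040 = £130,200
Attorney fees: 30% of £130,200 = £39,060
Total award: £130,200 + £39,060 = £169,260

£169,260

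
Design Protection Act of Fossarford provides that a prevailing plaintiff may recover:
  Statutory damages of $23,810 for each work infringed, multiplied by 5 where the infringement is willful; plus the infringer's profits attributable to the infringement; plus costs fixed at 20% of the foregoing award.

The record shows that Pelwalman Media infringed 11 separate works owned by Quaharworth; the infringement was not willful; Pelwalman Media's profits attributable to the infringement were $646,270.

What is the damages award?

Statutory damages: 11 × $23,810 = $261,910
Infringement not willful: no ×5 enhancement.
Combined award: $261,910 + $646,270 = $908,180
Costs: 20% of $908,180 = $181,636
Award plus costs: $908,180 + $181,636 = $1,089,816

Award: $1,089,816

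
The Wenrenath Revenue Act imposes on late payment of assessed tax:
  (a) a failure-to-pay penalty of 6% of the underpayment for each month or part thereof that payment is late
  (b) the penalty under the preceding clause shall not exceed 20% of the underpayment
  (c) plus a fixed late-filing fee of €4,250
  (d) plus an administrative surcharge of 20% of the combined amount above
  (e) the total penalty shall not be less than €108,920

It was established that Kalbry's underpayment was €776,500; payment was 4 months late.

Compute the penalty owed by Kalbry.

€191,460

Accrued rate: 6% × 4 = 24%, capped at 20% → 20%
Failure-to-pay penalty: 20% of €776,500 = €155,300
Penalty before surcharge: €155,300 + €4,250 = €159,550
Administrative surcharge: 20% of €159,550 = €31,910
Total penalty: €159,550 + €31,910 = €191,460
Minimum €108,920: €191,460 meets the minimum, no increase.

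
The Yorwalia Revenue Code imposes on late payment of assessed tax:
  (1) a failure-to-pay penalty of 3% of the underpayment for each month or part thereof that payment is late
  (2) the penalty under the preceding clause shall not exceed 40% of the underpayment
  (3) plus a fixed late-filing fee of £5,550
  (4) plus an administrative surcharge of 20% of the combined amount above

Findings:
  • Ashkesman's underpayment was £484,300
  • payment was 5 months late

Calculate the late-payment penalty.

Accrued rate: 3% × 5 = 15%, capped at 40% → 15%
Failure-to-pay penalty: 15% of £484,300 = £72,645
Penalty before surcharge: £72,645 + £5,550 = £78,195
Administrative surcharge: 20% of £78,195 = £15,639
Total penalty: £78,195 + £15,639 = £93,834

Penalty: £93,834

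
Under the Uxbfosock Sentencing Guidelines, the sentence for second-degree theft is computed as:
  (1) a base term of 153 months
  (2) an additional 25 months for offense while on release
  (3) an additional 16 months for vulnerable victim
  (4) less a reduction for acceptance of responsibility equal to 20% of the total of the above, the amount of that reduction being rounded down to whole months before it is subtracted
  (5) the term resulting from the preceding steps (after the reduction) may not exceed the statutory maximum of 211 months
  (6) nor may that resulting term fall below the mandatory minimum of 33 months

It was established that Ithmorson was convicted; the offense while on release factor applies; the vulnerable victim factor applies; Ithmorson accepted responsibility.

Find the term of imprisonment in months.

156 months

Offense while on release enhancement: +25 months
Vulnerable victim enhancement: +16 months
Adjusted term: 153 months + 25 months + 16 months = 194 months
Acceptance of responsibility reduction: 20% of 194 months = 38 months (rounded down)
After reduction: 194 − 38 = 156 months
Cap at 211 months: 156 months is within the cap, no reduction.
Minimum 33 months: 156 months meets the minimum, no increase.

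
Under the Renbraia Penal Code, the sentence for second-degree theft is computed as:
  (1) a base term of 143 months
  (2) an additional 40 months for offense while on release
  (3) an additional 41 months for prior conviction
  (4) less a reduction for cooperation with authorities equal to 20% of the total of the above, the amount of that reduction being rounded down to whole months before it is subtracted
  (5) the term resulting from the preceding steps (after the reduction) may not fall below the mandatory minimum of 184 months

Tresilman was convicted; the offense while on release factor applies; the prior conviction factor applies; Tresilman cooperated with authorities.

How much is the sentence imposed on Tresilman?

184 months

Offense while on release enhancement: +40 months
Prior conviction enhancement: +41 months
Adjusted term: 143 months + 40 months + 41 months = 224 months
Cooperation with authorities reduction: 20% of 224 months = 44 months (rounded down)
After reduction: 224 − 44 = 180 months
Minimum 184 months: 180 months is below the minimum → 184 months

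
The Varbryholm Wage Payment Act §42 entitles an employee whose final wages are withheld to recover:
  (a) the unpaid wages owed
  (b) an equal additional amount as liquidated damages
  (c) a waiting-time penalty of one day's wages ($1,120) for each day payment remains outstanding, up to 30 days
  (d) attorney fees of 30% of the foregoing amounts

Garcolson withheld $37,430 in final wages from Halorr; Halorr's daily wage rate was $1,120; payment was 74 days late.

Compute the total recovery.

Liquidated damages (equal amount): $37,430
Penalty days: min(74, 30) = 30
Waiting-time penalty: 30 × $1,120 = $33,600
Subtotal: $37,430 + $37,430 + $33,600 = $108,460
Attorney fees: 30% of $108,460 = $32,538
Total award: $108,460 + $32,538 = $140,998

$140,998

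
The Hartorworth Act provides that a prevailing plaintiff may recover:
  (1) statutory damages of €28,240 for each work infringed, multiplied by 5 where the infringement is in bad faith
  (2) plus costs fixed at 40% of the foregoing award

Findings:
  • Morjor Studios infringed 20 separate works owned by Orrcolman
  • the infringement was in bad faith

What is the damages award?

€3,953,600

Statutory damages: 20 × €28,240 = €564,800
Multiplied by 5: 5 × €564,800 = €2,824,000
Costs: 40% of €2,824,000 = €1,129,600
Award plus costs: €2,824,000 + €1,129,600 = €3,953,600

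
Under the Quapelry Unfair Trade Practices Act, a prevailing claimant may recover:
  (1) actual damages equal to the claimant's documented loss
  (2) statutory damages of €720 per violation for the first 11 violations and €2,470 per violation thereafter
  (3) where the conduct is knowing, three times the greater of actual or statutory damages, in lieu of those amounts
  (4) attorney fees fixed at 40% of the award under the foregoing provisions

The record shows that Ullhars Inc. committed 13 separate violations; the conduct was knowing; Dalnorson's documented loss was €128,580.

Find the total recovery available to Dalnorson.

First 11 violations: 11 × €720 = €7,920
Remaining violations: (13 − 11) × €2,470 = €4,940
Statutory damages: €7,920 + €4,940 = €12,860
Greater of actual damages (€128,580) or statutory damages (€12,860): €128,580
Trebled: 3 × €128,580 = €385,740
Attorney fees: 40% of €385,740 = €154,296
Total recovery: €385,740 + €154,296 = €540,036

€540,036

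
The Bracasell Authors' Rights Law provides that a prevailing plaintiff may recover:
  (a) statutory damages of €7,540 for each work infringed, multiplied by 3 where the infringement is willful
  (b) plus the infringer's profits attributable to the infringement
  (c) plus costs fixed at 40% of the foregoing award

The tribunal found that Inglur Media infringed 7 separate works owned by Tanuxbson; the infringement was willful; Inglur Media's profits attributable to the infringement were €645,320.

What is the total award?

Statutory damages: 7 × €7,540 = €52,780
Trebled: 3 × €52,780 = €158,340
Combined award: €158,340 + €645,320 = €803,660
Costs: 40% of €803,660 = €321,464
Award plus costs: €803,660 + €321,464 = €1,125,124

€1,125,124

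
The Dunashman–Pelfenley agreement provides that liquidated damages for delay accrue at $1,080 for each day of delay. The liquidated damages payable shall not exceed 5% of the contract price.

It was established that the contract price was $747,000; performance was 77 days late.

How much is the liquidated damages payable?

$37,350

Per-day damages: 77 × $1,080 = $83,160
Cap: 5% of $747,000 = $37,350
Cap at $37,350: $83,160 exceeds the cap → $37,350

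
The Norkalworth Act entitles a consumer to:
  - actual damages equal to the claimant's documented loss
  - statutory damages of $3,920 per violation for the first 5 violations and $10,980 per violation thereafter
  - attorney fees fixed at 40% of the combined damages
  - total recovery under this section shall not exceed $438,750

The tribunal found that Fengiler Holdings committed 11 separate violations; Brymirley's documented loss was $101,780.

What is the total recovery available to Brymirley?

First 5 violations: 5 × $3,920 = $19,600
Remaining violations: (11 − 5) × $10,980 = $65,880
Statutory damages: $19,600 + $65,880 = $85,480
Combined damages: $101,780 + $85,480 = $187,260
Attorney fees: 40% of $187,260 = $74,904
Total before cap: $187,260 + $74,904 = $262,164
Cap at $438,750: $262,164 is within the cap, no reduction.

$262,164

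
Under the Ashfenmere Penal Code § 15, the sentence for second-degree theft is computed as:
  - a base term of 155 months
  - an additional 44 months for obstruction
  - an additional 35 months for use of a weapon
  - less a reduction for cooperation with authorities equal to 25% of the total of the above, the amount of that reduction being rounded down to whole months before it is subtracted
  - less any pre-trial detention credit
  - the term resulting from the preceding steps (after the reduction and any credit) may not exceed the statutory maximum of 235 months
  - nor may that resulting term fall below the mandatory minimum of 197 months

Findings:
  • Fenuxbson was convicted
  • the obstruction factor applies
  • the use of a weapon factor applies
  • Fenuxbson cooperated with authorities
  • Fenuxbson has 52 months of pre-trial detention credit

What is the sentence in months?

Obstruction enhancement: +44 months
Use of a weapon enhancement: +35 months
Adjusted term: 155 months + 44 months + 35 months = 234 months
Cooperation with authorities reduction: 25% of 234 months = 58 months (rounded down)
After reduction: 234 − 58 = 176 months
Less pre-trial detention credit: 176 months − 52 months = 124 months
Cap at 235 months: 124 months is within the cap, no reduction.
Minimum 197 months: 124 months is below the minimum → 197 months

197 months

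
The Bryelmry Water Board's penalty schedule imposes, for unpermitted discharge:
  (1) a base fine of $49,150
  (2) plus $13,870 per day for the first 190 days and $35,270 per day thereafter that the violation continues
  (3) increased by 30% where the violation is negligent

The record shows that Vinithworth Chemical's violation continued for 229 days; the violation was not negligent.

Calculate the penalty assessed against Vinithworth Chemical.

First 190 days: 190 × $13,870 = $2,635,300
Remaining days: (229 − 190) × $35,270 = $1,375,530
Per-day component: $2,635,300 + $1,375,530 = $4,010,830
Base plus per-day: $49,150 + $4,010,830 = $4,059,980
The violation was not negligent: no 30% increase.

$4,059,980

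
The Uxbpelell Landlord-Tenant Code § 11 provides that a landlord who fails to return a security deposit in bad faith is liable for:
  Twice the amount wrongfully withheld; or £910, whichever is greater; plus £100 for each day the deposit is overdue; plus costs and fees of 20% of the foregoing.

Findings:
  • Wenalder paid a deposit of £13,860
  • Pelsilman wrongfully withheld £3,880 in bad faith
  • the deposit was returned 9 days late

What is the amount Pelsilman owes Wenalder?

£10,392

Doubled: 2 × £3,880 = £7,760
Minimum £910: £7,760 meets the minimum, no increase.
Late-return penalty: 9 × £100 = £900
Damages plus late penalty: £7,760 + £900 = £8,660
Costs and fees: 20% of £8,660 = £1,732
Total recovery: £8,660 + £1,732 = £10,392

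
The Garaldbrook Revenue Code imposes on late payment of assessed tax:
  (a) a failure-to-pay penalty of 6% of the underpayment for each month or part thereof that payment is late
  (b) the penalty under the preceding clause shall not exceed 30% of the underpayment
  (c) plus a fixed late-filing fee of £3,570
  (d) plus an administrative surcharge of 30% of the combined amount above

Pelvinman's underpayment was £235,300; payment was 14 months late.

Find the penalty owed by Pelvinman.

Accrued rate: 6% × 14 = 84%, capped at 30% → 30%
Failure-to-pay penalty: 30% of £235,300 = £70,590
Penalty before surcharge: £70,590 + £3,570 = £74,160
Administrative surcharge: 30% of £74,160 = £22,248
Total penalty: £74,160 + £22,248 = £96,408

Penalty: £96,408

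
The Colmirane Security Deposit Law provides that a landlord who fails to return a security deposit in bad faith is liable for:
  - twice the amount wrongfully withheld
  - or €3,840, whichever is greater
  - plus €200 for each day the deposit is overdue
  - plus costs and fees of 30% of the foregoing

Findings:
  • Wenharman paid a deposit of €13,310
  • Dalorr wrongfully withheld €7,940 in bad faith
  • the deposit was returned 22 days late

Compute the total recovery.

Recovery: €26,364

Doubled: 2 × €7,940 = €15,880
Minimum €3,840: €15,880 meets the minimum, no increase.
Late-return penalty: 22 × €200 = €4,400
Damages plus late penalty: €15,880 + €4,400 = €20,280
Costs and fees: 30% of €20,280 = €6,084
Total recovery: €20,280 + €6,084 = €26,364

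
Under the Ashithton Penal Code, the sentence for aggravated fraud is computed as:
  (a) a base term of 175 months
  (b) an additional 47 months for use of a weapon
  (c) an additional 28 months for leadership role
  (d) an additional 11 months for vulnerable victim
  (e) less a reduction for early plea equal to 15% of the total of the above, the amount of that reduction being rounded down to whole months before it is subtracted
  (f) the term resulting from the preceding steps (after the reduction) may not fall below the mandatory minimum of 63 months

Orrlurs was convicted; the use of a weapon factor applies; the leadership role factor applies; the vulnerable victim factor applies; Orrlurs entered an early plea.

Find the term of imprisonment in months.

222 months

Use of a weapon enhancement: +47 months
Leadership role enhancement: +28 months
Vulnerable victim enhancement: +11 months
Adjusted term: 175 months + 47 months + 28 months + 11 months = 261 months
Early plea reduction: 15% of 261 months = 39 months (rounded down)
After reduction: 261 − 39 = 222 months
Minimum 63 months: 222 months meets the minimum, no increase.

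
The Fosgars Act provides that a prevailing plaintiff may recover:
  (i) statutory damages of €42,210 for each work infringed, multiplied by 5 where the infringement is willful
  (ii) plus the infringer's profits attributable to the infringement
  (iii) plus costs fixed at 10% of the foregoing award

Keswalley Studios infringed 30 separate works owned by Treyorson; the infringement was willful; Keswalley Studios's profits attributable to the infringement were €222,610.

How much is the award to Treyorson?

€7,209,521

Statutory damages: 30 × €42,210 = €1,266,300
Multiplied by 5: 5 × €1,266,300 = €6,331,500
Combined award: €6,331,500 + €222,610 = €6,554,110
Costs: 10% of €6,554,110 = €655,411
Award plus costs: €6,554,110 + €655,411 = €7,209,521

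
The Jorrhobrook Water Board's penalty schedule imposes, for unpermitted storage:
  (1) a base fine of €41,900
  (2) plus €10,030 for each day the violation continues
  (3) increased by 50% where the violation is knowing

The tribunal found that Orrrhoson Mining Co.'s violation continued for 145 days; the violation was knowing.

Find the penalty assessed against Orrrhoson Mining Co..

€2,244,375

Per-day component: 145 × €10,030 = €1,454,350
Base plus per-day: €41,900 + €1,454,350 = €1,496,250
Enhancement: 50% of €1,496,250 = €748,125
Enhanced fine: €1,496,250 + €748,125 = €2,244,375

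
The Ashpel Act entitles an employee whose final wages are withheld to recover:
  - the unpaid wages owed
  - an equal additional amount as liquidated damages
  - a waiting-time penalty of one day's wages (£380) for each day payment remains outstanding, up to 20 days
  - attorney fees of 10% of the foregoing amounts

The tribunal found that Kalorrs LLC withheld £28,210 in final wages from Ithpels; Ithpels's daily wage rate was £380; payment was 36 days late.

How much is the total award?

£70,422

Liquidated damages (equal amount): £28,210
Penalty days: min(36, 20) = 20
Waiting-time penalty: 20 × £380 = £7,600
Subtotal: £28,210 + £28,210 + £7,600 = £64,020
Attorney fees: 10% of £64,020 = £6,402
Total award: £64,020 + £6,402 = £70,422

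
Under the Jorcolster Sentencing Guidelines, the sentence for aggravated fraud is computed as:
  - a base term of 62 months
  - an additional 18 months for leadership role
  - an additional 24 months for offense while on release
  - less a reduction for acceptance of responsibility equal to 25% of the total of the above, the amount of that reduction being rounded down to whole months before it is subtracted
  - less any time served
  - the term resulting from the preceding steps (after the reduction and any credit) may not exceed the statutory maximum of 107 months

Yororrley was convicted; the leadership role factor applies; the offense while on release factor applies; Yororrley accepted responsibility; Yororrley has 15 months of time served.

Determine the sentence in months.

63 months

Leadership role enhancement: +18 months
Offense while on release enhancement: +24 months
Adjusted term: 62 months + 18 months + 24 months = 104 months
Acceptance of responsibility reduction: 25% of 104 months = 26 months (rounded down)
After reduction: 104 − 26 = 78 months
Less time served: 78 months − 15 months = 63 months
Cap at 107 months: 63 months is within the cap, no reduction.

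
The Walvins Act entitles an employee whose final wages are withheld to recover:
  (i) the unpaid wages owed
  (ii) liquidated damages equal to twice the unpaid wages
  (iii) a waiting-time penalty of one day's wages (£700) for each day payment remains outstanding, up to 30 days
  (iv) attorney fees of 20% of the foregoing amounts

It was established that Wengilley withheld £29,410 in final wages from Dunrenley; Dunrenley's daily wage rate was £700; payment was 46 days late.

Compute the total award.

£131,076

Doubled: 2 × £29,410 = £58,820
Penalty days: min(46, 30) = 30
Waiting-time penalty: 30 × £700 = £21,000
Subtotal: £29,410 + £58,820 + £21,000 = £109,230
Attorney fees: 20% of £109,230 = £21,846
Total award: £109,230 + £21,846 = £131,076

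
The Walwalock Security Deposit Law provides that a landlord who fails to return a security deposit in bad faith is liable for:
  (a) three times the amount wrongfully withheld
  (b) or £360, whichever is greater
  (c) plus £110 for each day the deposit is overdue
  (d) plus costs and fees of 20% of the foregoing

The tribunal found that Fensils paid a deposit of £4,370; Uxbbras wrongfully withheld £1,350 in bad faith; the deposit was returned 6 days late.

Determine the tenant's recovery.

£5,652

Trebled: 3 × £1,350 = £4,050
Minimum £360: £4,050 meets the minimum, no increase.
Late-return penalty: 6 × £110 = £660
Damages plus late penalty: £4,050 + £660 = £4,710
Costs and fees: 20% of £4,710 = £942
Total recovery: £4,710 + £942 = £5,652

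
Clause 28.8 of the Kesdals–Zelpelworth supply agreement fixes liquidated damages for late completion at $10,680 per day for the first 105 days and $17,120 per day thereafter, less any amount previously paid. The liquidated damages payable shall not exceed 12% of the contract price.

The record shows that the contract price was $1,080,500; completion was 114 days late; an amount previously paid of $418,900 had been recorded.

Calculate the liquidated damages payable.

First 105 days: 105 × $10,680 = $1,121,400
Remaining days: (114 − 105) × $17,120 = $154,080
Accrued per-day damages: $1,121,400 + $154,080 = $1,275,480
Less amount previously paid: $1,275,480 − $418,900 = $856,580
Cap: 12% of $1,080,500 = $129,660
Cap at $129,660: $856,580 exceeds the cap → $129,660

$129,660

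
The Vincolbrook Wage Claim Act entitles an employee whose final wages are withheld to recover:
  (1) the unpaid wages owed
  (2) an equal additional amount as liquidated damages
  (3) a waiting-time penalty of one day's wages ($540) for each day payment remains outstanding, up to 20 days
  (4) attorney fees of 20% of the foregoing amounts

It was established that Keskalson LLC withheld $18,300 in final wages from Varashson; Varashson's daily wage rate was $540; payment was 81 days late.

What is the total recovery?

Liquidated damages (equal amount): $18,300
Penalty days: min(81, 20) = 20
Waiting-time penalty: 20 × $540 = $10,800
Subtotal: $18,300 + $18,300 + $10,800 = $47,400
Attorney fees: 20% of $47,400 = $9,480
Total award: $47,400 + $9,480 = $56,880

$56,880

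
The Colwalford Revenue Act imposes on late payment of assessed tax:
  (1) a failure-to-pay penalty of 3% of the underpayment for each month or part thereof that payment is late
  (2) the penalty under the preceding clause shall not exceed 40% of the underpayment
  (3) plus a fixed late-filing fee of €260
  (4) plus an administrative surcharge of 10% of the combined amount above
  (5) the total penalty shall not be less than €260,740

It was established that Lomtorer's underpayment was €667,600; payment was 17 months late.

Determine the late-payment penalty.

€294,030

Accrued rate: 3% × 17 = 51%, capped at 40% → 40%
Failure-to-pay penalty: 40% of €667,600 = €267,040
Penalty before surcharge: €267,040 + €260 = €267,300
Administrative surcharge: 10% of €267,300 = €26,730
Total penalty: €267,300 + €26,730 = €294,030
Minimum €260,740: €294,030 meets the minimum, no increase.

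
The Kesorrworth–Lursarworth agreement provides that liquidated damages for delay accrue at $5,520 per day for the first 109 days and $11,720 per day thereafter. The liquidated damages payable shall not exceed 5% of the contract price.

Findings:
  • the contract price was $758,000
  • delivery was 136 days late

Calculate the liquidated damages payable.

First 109 days: 109 × $5,520 = $601,680
Remaining days: (136 − 109) × $11,720 = $316,440
Accrued per-day damages: $601,680 + $316,440 = $918,120
Cap: 5% of $758,000 = $37,900
Cap at $37,900: $918,120 exceeds the cap → $37,900

$37,900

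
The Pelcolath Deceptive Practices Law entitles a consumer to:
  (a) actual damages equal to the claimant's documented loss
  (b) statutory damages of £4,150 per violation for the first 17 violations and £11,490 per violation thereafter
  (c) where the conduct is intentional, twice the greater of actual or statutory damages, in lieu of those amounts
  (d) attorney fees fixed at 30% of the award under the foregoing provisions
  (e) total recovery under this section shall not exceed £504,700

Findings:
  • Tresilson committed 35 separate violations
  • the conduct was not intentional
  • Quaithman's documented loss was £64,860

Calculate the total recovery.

First 17 violations: 17 × £4,150 = £70,550
Remaining violations: (35 − 17) × £11,490 = £206,820
Statutory damages: £70,550 + £206,820 = £277,370
Conduct not intentional: the in-lieu enhancement does not apply.
Actual plus statutory damages: £64,860 + £277,370 = £342,230
Attorney fees: 30% of £342,230 = £102,669
Total before cap: £342,230 + £102,669 = £444,899
Cap at £504,700: £444,899 is within the cap, no reduction.

£444,899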